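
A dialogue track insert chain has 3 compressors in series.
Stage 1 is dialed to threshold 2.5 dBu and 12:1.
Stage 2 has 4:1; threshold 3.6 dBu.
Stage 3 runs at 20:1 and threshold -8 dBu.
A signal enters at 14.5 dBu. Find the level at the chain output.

Stage 1: 12 dB above 2.5 dBu, reduced 12:1 to 1 dB above → 3.5 dBu.
Stage 2: 3.5 dBu ≤ 3.6 dBu, so stage 2 doesn't engage; output 3.5 dBu.
Stage 3: 3.5 dBu is 11.5 dB over -8 dBu; at 20:1 that becomes 0.575 dB over, giving -7.425 dBu.

-7.425 dBu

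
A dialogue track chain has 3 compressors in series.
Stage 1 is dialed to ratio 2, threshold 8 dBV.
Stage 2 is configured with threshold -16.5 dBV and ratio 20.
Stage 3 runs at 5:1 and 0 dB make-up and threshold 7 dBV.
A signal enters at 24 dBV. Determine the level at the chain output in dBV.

Stage 1: 24 dBV is 16 dB over 8 dBV; at 2:1 that becomes 8 dB over, giving 16 dBV.
Stage 2: 16 dBV is 32.5 dB over -16.5 dBV; at 20:1 that becomes 1.625 dB over, giving -14.875 dBV.
Stage 3: below threshold (-14.875 ≤ 7); passes unchanged; output -14.875 dBV.

-14.875 dBV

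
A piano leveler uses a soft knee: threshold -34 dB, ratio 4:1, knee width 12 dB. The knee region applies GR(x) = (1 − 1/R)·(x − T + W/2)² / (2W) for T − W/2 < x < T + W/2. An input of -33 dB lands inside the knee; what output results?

x − T + W/2 = -33 − (-34) + 6 = 7.
GR = (1 − 1/4) × 7² / 24 = 0.75 × 49 / 24 = 1.53125 dB.
Output = -33 − 1.53125 = -34.53125 dB.

-34.53125 dB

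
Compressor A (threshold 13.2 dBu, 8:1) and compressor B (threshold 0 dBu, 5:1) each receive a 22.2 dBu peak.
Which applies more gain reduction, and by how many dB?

A: 9 dB over, compressed to 1.125 dB over, so 7.875 dB of GR.
B: 22.2 dB over, compressed to 4.44 dB over, so 17.76 dB of GR.
B reduces 9.885 dB more.

B, by 9.885 dB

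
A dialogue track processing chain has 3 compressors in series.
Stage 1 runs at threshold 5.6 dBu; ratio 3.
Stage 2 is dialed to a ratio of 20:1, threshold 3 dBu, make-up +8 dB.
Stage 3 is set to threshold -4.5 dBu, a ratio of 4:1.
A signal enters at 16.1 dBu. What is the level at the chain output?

-0.54875 dBu

Stage 1: 10.5 dB above 5.6 dBu, reduced 3:1 to 3.5 dB above → 9.1 dBu.
Stage 2: overshoot 6.1 dB → 6.1/20 = 0.305 dB → 3.305 dBu; +8 dB make-up → 11.305 dBu.
Stage 3: 11.305 dBu is 15.805 dB over -4.5 dBu; at 4:1 that becomes 3.95125 dB over, giving -0.54875 dBu.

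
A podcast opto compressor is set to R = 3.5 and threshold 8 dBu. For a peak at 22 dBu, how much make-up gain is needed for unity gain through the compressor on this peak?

Without make-up, output = threshold + overshoot/3.5 = 8 + 4 = 12 dBu.
Gap to target: 10 dB.

10 dB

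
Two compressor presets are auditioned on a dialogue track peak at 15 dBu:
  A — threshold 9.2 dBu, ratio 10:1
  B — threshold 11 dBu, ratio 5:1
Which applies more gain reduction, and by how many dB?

A: 5.8 dB over, compressed to 0.58 dB over, so 5.22 dB of GR.
B: 4 dB over, compressed to 0.8 dB over, so 3.2 dB of GR.
A applies 2.02 dB more gain reduction.

A, by 2.02 dB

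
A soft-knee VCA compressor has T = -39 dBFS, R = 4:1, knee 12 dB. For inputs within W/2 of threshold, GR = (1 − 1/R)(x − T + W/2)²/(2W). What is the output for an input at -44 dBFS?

-44.03125 dBFS

x − T + W/2 = -44 − (-39) + 6 = 1.
GR = (1 − 1/4) × 1² / 24 = 0.75 × 1 / 24 = 0.03125 dB.
Output = -44 − 0.03125 = -44.03125 dBFS.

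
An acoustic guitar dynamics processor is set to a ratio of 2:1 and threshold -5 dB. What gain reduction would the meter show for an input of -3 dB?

1 dB

The signal is 2 dB above threshold.
At 2:1, output sits 2/2 = 1 dB above threshold.
Gain reduction = 2 − 1 = 1 dB.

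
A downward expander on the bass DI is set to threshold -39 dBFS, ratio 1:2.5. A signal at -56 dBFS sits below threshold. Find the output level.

-81.5 dBFS

Below threshold, a 1:2.5 expander applies gain = (2.5−1)×(T − x) of attenuation.
(2.5−1) × 17 = 25.5 dB, so output = -56 − 25.5 = -81.5 dBFS.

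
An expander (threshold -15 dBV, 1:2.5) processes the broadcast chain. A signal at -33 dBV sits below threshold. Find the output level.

-60 dBV

Below threshold, a 1:2.5 expander applies gain = (2.5−1)×(T − x) of attenuation.
(2.5−1) × 18 = 27 dB, so output = -33 − 27 = -60 dBV.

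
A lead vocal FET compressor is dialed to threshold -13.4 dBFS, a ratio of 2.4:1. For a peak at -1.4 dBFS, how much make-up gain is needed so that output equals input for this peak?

Without make-up, output = threshold + overshoot/2.4 = -13.4 + 5 = -8.4 dBFS.
Gap to target: 7 dB.

7 dB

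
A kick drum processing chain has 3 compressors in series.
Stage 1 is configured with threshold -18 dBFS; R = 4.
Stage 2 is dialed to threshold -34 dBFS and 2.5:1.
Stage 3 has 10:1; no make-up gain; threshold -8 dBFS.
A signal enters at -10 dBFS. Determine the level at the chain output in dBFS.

-26.8 dBFS

Stage 1: overshoot 8 dB → 8/4 = 2 dB → -16 dBFS.
Stage 2: 18 dB above -34 dBFS, reduced 2.5:1 to 7.2 dB above → -26.8 dBFS.
Stage 3: -26.8 dBFS is at or below the -8 dBFS threshold — no compression; output -26.8 dBFS.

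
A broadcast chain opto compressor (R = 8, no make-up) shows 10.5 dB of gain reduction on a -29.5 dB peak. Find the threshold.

-41.5 dB

Input is 12 dB above T (since output overshoot × R = input overshoot: (-40 − T)·8 = -29.5 − T gives T = -41.5 dB).
Check: -41.5 + (-29.5 − (-41.5))/8 = -41.5 + 1.5 = -40 dB. ✓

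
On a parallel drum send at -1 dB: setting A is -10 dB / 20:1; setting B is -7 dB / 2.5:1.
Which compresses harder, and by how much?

A, by 4.95 dB

A: GR = 9 − 9/20 = 8.55 dB.
B: GR = 6 − 6/2.5 = 3.6 dB.
A reduces 4.95 dB more.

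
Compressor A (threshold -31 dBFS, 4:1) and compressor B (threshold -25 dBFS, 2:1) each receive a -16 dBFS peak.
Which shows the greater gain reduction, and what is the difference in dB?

A, by 6.75 dB

A: 15 dB over, compressed to 3.75 dB over, so 11.25 dB of GR.
B: 9 dB over, compressed to 4.5 dB over, so 4.5 dB of GR.
A reduces 6.75 dB more.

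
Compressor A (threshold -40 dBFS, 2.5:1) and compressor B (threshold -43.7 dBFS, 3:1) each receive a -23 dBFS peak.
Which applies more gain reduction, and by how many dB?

B, by 3.6 dB

A: 17 dB over, compressed to 6.8 dB over, so 10.2 dB of GR.
B: 20.7 dB over, compressed to 6.9 dB over, so 13.8 dB of GR.
Difference: 3.6 dB in favour of B.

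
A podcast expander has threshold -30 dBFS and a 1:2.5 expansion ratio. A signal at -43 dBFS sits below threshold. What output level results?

Below threshold, a 1:2.5 expander applies gain = (2.5−1)×(T − x) of attenuation.
(2.5−1) × 13 = 19.5 dB, so output = -43 − 19.5 = -62.5 dBFS.

-62.5 dBFS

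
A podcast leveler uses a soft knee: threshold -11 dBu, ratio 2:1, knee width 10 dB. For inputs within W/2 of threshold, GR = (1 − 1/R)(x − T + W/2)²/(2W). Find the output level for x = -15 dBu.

x − T + W/2 = -15 − (-11) + 5 = 1.
GR = (1 − 1/2) × 1² / 20 = 0.5 × 1 / 20 = 0.025 dB.
Output = -15 − 0.025 = -15.025 dBu.

-15.025 dBu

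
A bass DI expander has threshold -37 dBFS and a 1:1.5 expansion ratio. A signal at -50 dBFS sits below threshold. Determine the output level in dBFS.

Undershoot = (-37) − (-50) = 13 dB.
At 1:1.5, that expands to 19.5 dB under threshold.
Output = -37 − 19.5 = -56.5 dBFS.

-56.5 dBFS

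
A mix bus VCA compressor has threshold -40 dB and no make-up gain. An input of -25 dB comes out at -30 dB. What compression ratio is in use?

1.5:1

Input overshoot = -25 − (-40) = 15 dB; output overshoot = -30 − (-40) = 10 dB.
Ratio = 15 / 10 = 1.5.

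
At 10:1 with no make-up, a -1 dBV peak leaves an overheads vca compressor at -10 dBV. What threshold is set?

Gain reduction = -1 − (-10) = 9 dB; output overshoot = GR / (R − 1) = 9 / 9 = 1 dB.
Threshold = output − output overshoot = -10 − 1 = -11 dBV.

-11 dBV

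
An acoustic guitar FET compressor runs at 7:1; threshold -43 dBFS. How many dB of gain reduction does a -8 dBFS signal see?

30 dB

-8 dBFS exceeds the threshold by 35 dB.
A 7:1 ratio leaves 5 dB of that excess.
So the signal is attenuated by 35 − 5 = 30 dB.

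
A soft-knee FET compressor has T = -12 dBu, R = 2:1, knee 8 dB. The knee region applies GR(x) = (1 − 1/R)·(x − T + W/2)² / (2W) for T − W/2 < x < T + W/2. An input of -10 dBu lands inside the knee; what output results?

x − T + W/2 = -10 − (-12) + 4 = 6.
GR = (1 − 1/2) × 6² / 16 = 0.5 × 36 / 16 = 1.125 dB.
Output = -10 − 1.125 = -11.125 dBu.

-11.125 dBu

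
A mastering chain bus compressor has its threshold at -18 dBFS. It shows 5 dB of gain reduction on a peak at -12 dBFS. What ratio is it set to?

Input overshoot = -12 − (-18) = 6 dB.
Output overshoot = 6 − 5 = 1 dB.
Ratio = input overshoot / output overshoot = 6 / 1 = 6.

6:1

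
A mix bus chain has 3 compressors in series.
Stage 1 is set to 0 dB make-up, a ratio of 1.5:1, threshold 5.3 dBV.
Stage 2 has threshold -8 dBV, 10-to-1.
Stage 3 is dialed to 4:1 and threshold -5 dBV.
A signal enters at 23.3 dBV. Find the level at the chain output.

-5.47 dBV

Stage 1: 18 dB above 5.3 dBV, reduced 1.5:1 to 12 dB above → 17.3 dBV.
Stage 2: 17.3 dBV is 25.3 dB over -8 dBV; at 10:1 that becomes 2.53 dB over, giving -5.47 dBV.
Stage 3: below threshold (-5.47 ≤ -5); passes unchanged; output -5.47 dBV.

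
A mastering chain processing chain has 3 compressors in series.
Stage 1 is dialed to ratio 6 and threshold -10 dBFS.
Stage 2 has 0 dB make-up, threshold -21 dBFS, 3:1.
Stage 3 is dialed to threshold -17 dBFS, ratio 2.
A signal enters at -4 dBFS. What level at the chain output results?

Stage 1: -4 dBFS is 6 dB over -10 dBFS; at 6:1 that becomes 1 dB over, giving -9 dBFS.
Stage 2: 12 dB above -21 dBFS, reduced 3:1 to 4 dB above → -17 dBFS.
Stage 3: -17 dBFS ≤ -17 dBFS, so stage 3 doesn't engage; output -17 dBFS.

-17 dBFS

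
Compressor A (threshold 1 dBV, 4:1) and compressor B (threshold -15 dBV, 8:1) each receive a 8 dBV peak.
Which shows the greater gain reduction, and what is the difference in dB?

A: overshoot 7 dB → output overshoot 1.75 dB → GR 5.25 dB.
B: overshoot 23 dB → output overshoot 2.875 dB → GR 20.125 dB.
B reduces 14.875 dB more.

B, by 14.875 dB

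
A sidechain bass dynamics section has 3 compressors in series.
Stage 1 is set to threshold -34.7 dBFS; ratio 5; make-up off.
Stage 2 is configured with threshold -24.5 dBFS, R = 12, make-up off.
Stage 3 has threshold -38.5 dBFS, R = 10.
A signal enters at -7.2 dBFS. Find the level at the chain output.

-37.57 dBFS

Stage 1: overshoot 27.5 dB → 27.5/5 = 5.5 dB → -29.2 dBFS.
Stage 2: below threshold (-29.2 ≤ -24.5); passes unchanged; output -29.2 dBFS.
Stage 3: overshoot 9.3 dB → 9.3/10 = 0.93 dB → -37.57 dBFS.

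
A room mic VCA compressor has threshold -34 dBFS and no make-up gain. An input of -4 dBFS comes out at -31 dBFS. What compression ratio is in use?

Input overshoot = -4 − (-34) = 30 dB; output overshoot = -31 − (-34) = 3 dB.
Ratio = 30 / 3 = 10.

10:1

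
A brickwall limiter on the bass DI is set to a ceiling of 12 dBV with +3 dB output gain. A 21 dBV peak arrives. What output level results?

A brickwall limiter is an ∞:1 compressor: any input above the ceiling is clamped to 12 dBV.
Output gain then adds 3 dB: 12 + 3 = 15 dBV.

15 dBV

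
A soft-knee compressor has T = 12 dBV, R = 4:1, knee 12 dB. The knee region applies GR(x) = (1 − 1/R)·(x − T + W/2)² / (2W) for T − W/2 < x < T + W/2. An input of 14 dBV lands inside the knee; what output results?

x − T + W/2 = 14 − 12 + 6 = 8.
GR = (1 − 1/4) × 8² / 24 = 0.75 × 64 / 24 = 2 dB.
Output = 14 − 2 = 12 dBV.

12 dBV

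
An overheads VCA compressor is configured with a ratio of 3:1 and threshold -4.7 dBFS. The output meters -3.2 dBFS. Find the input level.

That's 1.5 dB above the -4.7 dBFS threshold.
Undo the ratio: input overshoot = 1.5 × 3 = 4.5 dB, giving input = -0.2 dBFS.

-0.2 dBFS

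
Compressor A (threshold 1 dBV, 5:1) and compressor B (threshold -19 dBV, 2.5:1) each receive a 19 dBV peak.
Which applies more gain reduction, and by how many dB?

B, by 8.4 dB

A: 18 dB over, compressed to 3.6 dB over, so 14.4 dB of GR.
B: 38 dB over, compressed to 15.2 dB over, so 22.8 dB of GR.
Difference: 8.4 dB in favour of B.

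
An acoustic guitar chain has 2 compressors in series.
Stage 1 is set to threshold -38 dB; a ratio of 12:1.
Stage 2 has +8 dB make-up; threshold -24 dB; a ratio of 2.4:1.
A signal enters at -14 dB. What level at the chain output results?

Stage 1: 24 dB above -38 dB, reduced 12:1 to 2 dB above → -36 dB.
Stage 2: below threshold (-36 ≤ -24); passes unchanged; make-up brings it to -28 dB.

-28 dB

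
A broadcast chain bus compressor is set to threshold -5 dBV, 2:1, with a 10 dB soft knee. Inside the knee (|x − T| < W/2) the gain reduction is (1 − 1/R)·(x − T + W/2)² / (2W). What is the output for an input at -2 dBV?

-3.6 dBV

x − T + W/2 = -2 − (-5) + 5 = 8.
GR = (1 − 1/2) × 8² / 20 = 0.5 × 64 / 20 = 1.6 dB.
Output = -2 − 1.6 = -3.6 dBV.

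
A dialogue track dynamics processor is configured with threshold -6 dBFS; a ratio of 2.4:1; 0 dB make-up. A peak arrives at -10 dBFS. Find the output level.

-10 dBFS is 4 dB below the -6 dBFS threshold, so no gain reduction is applied.
Output = input = -10 dBFS.

-10 dBFS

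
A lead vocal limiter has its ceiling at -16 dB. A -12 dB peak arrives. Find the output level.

-16 dB

At ∞:1, everything above -16 dB is held at the ceiling.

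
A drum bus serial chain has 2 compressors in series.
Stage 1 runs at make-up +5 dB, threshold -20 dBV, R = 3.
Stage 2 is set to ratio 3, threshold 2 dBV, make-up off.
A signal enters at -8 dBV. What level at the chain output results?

-11 dBV

Stage 1: -8 dBV is 12 dB over -20 dBV; at 3:1 that becomes 4 dB over, giving -16 dBV; +5 dB make-up → -11 dBV.
Stage 2: -11 dBV ≤ 2 dBV, so stage 2 doesn't engage; output -11 dBV.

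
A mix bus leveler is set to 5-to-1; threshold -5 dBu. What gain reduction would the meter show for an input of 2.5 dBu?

Overshoot = 2.5 − (-5) = 7.5 dB.
At 5:1, output sits 7.5/5 = 1.5 dB above threshold.
Gain reduction = 7.5 − 1.5 = 6 dB.

6 dB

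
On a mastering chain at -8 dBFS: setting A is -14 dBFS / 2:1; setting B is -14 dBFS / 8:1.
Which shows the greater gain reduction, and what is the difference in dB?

A: GR = 6 − 6/2 = 3 dB.
B: GR = 6 − 6/8 = 5.25 dB.
B applies 2.25 dB more gain reduction.

B, by 2.25 dB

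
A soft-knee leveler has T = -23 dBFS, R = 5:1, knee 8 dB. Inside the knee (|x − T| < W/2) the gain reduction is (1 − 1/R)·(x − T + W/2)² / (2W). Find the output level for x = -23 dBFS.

-23.8 dBFS

x − T + W/2 = -23 − (-23) + 4 = 4.
GR = (1 − 1/5) × 4² / 16 = 0.8 × 16 / 16 = 0.8 dB.
Output = -23 − 0.8 = -23.8 dBFS.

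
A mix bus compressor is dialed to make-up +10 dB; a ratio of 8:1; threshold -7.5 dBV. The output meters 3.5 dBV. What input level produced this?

0.5 dBV

Remove make-up: 3.5 − 10 = -6.5 dBV.
Post-compression overshoot = -6.5 − (-7.5) = 1 dB.
Input overshoot = R × output overshoot = 8 dB → input = -7.5 + 8 = 0.5 dBV.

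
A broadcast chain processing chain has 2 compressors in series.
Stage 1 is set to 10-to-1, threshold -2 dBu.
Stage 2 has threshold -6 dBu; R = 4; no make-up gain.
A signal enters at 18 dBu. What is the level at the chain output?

Stage 1: 18 dBu is 20 dB over -2 dBu; at 10:1 that becomes 2 dB over, giving 0 dBu.
Stage 2: 0 dBu is 6 dB over -6 dBu; at 4:1 that becomes 1.5 dB over, giving -4.5 dBu.

-4.5 dBu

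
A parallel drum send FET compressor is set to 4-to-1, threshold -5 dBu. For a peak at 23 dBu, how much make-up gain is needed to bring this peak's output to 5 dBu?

3 dB

The peak compresses to -5 + 28/4 = 2 dBu.
To reach 5 dBu requires 5 − 2 = 3 dB of make-up.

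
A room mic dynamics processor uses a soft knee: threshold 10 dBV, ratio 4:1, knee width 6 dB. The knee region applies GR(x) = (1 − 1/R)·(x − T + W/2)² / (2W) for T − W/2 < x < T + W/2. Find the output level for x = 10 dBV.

9.4375 dBV

x − T + W/2 = 10 − 10 + 3 = 3.
GR = (1 − 1/4) × 3² / 12 = 0.75 × 9 / 12 = 0.5625 dB.
Output = 10 − 0.5625 = 9.4375 dBV.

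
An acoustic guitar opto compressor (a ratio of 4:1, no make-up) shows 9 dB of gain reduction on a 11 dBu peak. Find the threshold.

Input is 12 dB above T (since output overshoot × R = input overshoot: (2 − T)·4 = 11 − T gives T = -1 dBu).
Check: -1 + (11 − (-1))/4 = -1 + 3 = 2 dBu. ✓

-1 dBu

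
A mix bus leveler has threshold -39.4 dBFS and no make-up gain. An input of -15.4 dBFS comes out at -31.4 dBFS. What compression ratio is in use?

Input overshoot = -15.4 − (-39.4) = 24 dB; output overshoot = -31.4 − (-39.4) = 8 dB.
Ratio = 24 / 8 = 3.

3:1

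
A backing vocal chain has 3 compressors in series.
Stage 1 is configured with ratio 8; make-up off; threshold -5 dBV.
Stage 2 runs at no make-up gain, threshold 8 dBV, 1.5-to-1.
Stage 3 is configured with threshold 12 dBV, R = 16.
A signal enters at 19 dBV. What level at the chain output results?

Stage 1: 24 dB above -5 dBV, reduced 8:1 to 3 dB above → -2 dBV.
Stage 2: -2 dBV is at or below the 8 dBV threshold — no compression; output -2 dBV.
Stage 3: -2 dBV is at or below the 12 dBV threshold — no compression; output -2 dBV.

-2 dBV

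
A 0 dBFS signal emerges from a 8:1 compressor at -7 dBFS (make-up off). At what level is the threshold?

-8 dBFS

Gain reduction = 0 − (-7) = 7 dB; output overshoot = GR / (R − 1) = 7 / 7 = 1 dB.
Threshold = output − output overshoot = -7 − 1 = -8 dBFS.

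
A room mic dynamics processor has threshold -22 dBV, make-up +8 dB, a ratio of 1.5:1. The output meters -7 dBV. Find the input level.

Before make-up, the level was -7 − 8 = -15 dBV.
The compressed level sits -15 − (-22) = 7 dB over threshold.
Before 1.5:1 compression the overshoot was 7 × 1.5 = 10.5 dB, so input = -22 + 10.5 = -11.5 dBV.

-11.5 dBV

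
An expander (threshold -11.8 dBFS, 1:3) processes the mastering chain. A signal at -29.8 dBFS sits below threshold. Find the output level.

The input is 18 dB below the -11.8 dBFS threshold.
A 1:3 expander multiplies undershoot by 3: 18 × 3 = 54 dB below threshold.
Output = -11.8 − 54 = -65.8 dBFS.

-65.8 dBFS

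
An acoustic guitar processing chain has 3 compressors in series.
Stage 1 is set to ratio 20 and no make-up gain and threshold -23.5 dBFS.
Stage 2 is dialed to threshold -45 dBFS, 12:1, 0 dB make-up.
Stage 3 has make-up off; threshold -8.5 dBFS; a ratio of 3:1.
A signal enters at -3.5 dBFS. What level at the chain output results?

-43.125 dBFS

Stage 1: -3.5 dBFS is 20 dB over -23.5 dBFS; at 20:1 that becomes 1 dB over, giving -22.5 dBFS.
Stage 2: -22.5 dBFS is 22.5 dB over -45 dBFS; at 12:1 that becomes 1.875 dB over, giving -43.125 dBFS.
Stage 3: below threshold (-43.125 ≤ -8.5); passes unchanged; output -43.125 dBFS.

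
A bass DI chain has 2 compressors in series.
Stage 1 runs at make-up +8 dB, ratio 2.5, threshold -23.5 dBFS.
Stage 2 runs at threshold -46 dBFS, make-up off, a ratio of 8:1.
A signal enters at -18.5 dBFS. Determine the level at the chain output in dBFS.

Stage 1: 5 dB above -23.5 dBFS, reduced 2.5:1 to 2 dB above → -21.5 dBFS; +8 dB make-up → -13.5 dBFS.
Stage 2: -13.5 dBFS is 32.5 dB over -46 dBFS; at 8:1 that becomes 4.0625 dB over, giving -41.9375 dBFS.

-41.9375 dBFS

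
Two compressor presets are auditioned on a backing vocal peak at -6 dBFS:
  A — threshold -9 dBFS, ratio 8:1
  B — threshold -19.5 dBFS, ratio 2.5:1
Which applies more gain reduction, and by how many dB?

B, by 5.475 dB

A: 3 dB over, compressed to 0.375 dB over, so 2.625 dB of GR.
B: 13.5 dB over, compressed to 5.4 dB over, so 8.1 dB of GR.
B reduces 5.475 dB more.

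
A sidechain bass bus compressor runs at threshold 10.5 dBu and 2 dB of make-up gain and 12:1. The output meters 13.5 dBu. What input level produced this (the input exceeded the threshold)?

22.5 dBu

Before make-up, the level was 13.5 − 2 = 11.5 dBu.
The compressed level sits 11.5 − 10.5 = 1 dB over threshold.
Before 12:1 compression the overshoot was 1 × 12 = 12 dB, so input = 10.5 + 12 = 22.5 dBu.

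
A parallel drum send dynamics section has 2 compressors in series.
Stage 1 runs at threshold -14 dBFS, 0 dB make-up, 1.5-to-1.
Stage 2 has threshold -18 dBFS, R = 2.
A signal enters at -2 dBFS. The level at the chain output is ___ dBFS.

Stage 1: overshoot 12 dB → 12/1.5 = 8 dB → -6 dBFS.
Stage 2: overshoot 12 dB → 12/2 = 6 dB → -12 dBFS.

-12 dBFS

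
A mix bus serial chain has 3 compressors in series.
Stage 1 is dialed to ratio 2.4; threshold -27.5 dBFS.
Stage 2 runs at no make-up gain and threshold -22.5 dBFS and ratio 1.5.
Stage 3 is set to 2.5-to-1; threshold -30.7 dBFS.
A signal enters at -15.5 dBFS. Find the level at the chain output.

-27.42 dBFS

Stage 1: overshoot 12 dB → 12/2.4 = 5 dB → -22.5 dBFS.
Stage 2: below threshold (-22.5 ≤ -22.5); passes unchanged; output -22.5 dBFS.
Stage 3: 8.2 dB above -30.7 dBFS, reduced 2.5:1 to 3.28 dB above → -27.42 dBFS.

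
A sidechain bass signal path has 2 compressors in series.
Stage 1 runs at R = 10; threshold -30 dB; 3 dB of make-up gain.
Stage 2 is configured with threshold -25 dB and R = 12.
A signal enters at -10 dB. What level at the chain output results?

-25 dB

Stage 1: overshoot 20 dB → 20/10 = 2 dB → -28 dB; +3 dB make-up → -25 dB.
Stage 2: -25 dB ≤ -25 dB, so stage 2 doesn't engage; output -25 dB.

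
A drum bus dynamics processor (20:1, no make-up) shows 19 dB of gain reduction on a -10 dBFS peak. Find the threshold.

Let T be the threshold. Output overshoot = (input overshoot)/R, so -29 − T = (-10 − T)/20.
20·(-29 − T) = -10 − T → 19·T = -580 − (-10) = -570.
T = -570/19 = -30 dBFS.

-30 dBFS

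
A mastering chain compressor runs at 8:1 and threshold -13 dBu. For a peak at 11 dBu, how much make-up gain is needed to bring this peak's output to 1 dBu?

The peak compresses to -13 + 24/8 = -10 dBu.
To reach 1 dBu requires 1 − (-10) = 11 dB of make-up.

11 dB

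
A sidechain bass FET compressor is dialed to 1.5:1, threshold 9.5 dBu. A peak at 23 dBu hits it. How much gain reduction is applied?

4.5 dB

Overshoot = 23 − 9.5 = 13.5 dB.
At 1.5:1, output sits 13.5/1.5 = 9 dB above threshold.
Gain reduction = 13.5 − 9 = 4.5 dB.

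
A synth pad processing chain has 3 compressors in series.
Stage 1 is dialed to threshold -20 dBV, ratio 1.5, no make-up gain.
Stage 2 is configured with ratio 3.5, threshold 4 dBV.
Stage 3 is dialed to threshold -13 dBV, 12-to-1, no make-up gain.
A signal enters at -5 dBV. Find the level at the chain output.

-12.75 dBV

Stage 1: overshoot 15 dB → 15/1.5 = 10 dB → -10 dBV.
Stage 2: -10 dBV ≤ 4 dBV, so stage 2 doesn't engage; output -10 dBV.
Stage 3: -10 dBV is 3 dB over -13 dBV; at 12:1 that becomes 0.25 dB over, giving -12.75 dBV.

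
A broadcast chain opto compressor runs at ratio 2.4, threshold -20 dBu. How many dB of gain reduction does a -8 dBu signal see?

Overshoot = -8 − (-20) = 12 dB.
A 2.4:1 ratio leaves 5 dB of that excess.
Gain reduction = 12 − 5 = 7 dB.

7 dB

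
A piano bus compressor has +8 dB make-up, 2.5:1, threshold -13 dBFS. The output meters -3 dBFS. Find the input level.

-8 dBFS

Remove make-up: -3 − 8 = -11 dBFS.
The compressed level sits -11 − (-13) = 2 dB over threshold.
Undo the ratio: input overshoot = 2 × 2.5 = 5 dB, giving input = -8 dBFS.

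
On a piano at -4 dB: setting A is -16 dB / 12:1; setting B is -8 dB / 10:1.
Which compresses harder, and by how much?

A, by 7.4 dB

A: overshoot 12 dB → output overshoot 1 dB → GR 11 dB.
B: overshoot 4 dB → output overshoot 0.4 dB → GR 3.6 dB.
A applies 7.4 dB more gain reduction.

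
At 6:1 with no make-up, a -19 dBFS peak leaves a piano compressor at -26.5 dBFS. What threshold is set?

Let T be the threshold. Output overshoot = (input overshoot)/R, so -26.5 − T = (-19 − T)/6.
6·(-26.5 − T) = -19 − T → 5·T = -159 − (-19) = -140.
T = -140/5 = -28 dBFS.

-28 dBFS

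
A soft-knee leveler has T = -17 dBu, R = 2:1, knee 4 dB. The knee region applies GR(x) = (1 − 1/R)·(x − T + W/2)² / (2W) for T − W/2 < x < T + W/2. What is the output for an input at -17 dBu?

-17.25 dBu

x − T + W/2 = -17 − (-17) + 2 = 2.
GR = (1 − 1/2) × 2² / 8 = 0.5 × 4 / 8 = 0.25 dB.
Output = -17 − 0.25 = -17.25 dBu.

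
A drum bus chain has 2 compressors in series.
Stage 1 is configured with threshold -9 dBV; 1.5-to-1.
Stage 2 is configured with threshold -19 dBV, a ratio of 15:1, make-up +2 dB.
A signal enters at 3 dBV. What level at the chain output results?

-15.8 dBV

Stage 1: overshoot 12 dB → 12/1.5 = 8 dB → -1 dBV.
Stage 2: 18 dB above -19 dBV, reduced 15:1 to 1.2 dB above → -17.8 dBV; +2 dB make-up → -15.8 dBV.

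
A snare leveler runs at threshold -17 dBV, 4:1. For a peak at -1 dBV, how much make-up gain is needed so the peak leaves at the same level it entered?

12 dB

Without make-up, output = threshold + overshoot/4 = -17 + 4 = -13 dBV.
Gap to target: 12 dB.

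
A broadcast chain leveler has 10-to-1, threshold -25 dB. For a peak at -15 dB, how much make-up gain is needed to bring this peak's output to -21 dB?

Overshoot 10 dB → 10/10 = 1 dB after compression, so the compressed level is -25 + 1 = -24 dB.
Make-up = target − compressed = -21 − (-24) = 3 dB.

3 dB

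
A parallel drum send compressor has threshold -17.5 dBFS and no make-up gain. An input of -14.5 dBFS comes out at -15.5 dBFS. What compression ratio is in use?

1.5:1

Input overshoot = -14.5 − (-17.5) = 3 dB; output overshoot = -15.5 − (-17.5) = 2 dB.
Ratio = 3 / 2 = 1.5.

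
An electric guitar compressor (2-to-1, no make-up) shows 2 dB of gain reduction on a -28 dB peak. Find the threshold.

Input is 4 dB above T (since output overshoot × R = input overshoot: (-30 − T)·2 = -28 − T gives T = -32 dB).
Check: -32 + (-28 − (-32))/2 = -32 + 2 = -30 dB. ✓

-32 dB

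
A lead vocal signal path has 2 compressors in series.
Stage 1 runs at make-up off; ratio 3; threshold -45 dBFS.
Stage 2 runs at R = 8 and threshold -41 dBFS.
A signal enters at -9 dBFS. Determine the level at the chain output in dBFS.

Stage 1: 36 dB above -45 dBFS, reduced 3:1 to 12 dB above → -33 dBFS.
Stage 2: overshoot 8 dB → 8/8 = 1 dB → -40 dBFS.

-40 dBFS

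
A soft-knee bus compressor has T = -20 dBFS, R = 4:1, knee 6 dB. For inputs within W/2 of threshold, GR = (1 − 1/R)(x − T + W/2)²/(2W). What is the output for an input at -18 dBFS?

x − T + W/2 = -18 − (-20) + 3 = 5.
GR = (1 − 1/4) × 5² / 12 = 0.75 × 25 / 12 = 1.5625 dB.
Output = -18 − 1.5625 = -19.5625 dBFS.

-19.5625 dBFS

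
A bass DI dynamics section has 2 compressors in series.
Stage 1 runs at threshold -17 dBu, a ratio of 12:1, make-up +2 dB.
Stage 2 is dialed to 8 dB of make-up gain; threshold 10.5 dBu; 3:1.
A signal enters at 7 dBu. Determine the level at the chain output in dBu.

Stage 1: 24 dB above -17 dBu, reduced 12:1 to 2 dB above → -15 dBu; +2 dB make-up → -13 dBu.
Stage 2: -13 dBu is at or below the 10.5 dBu threshold — no compression; make-up brings it to -5 dBu.

-5 dBu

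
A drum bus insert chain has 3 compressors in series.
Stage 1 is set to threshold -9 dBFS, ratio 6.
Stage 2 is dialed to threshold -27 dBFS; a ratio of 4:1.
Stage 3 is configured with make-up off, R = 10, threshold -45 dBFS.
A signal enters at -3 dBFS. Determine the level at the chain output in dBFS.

-42.725 dBFS

Stage 1: 6 dB above -9 dBFS, reduced 6:1 to 1 dB above → -8 dBFS.
Stage 2: overshoot 19 dB → 19/4 = 4.75 dB → -22.25 dBFS.
Stage 3: overshoot 22.75 dB → 22.75/10 = 2.275 dB → -42.725 dBFS.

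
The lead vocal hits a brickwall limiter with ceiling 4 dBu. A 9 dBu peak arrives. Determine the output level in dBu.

4 dBu

A brickwall limiter is an ∞:1 compressor: any input above the ceiling is clamped to 4 dBu.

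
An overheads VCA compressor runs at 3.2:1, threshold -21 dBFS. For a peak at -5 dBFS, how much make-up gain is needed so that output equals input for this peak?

11 dB

Overshoot 16 dB → 16/3.2 = 5 dB after compression, so the compressed level is -21 + 5 = -16 dBFS.
Make-up = target − compressed = -5 − (-16) = 11 dB.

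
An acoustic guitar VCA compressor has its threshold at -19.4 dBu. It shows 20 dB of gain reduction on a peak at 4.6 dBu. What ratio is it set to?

Input overshoot = 4.6 − (-19.4) = 24 dB.
Output overshoot = 24 − 20 = 4 dB.
Ratio = input overshoot / output overshoot = 24 / 4 = 6.

6:1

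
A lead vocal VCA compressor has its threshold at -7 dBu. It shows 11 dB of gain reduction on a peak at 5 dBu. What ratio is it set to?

Input overshoot = 5 − (-7) = 12 dB.
Output overshoot = 12 − 11 = 1 dB.
Ratio = input overshoot / output overshoot = 12 / 1 = 12.

12:1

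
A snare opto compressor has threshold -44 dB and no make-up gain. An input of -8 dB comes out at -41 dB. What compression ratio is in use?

Input overshoot = -8 − (-44) = 36 dB; output overshoot = -41 − (-44) = 3 dB.
Ratio = 36 / 3 = 12.

12:1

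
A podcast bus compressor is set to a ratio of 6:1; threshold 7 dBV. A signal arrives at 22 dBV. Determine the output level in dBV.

9.5 dBV

Overshoot: 22 − 7 = 15 dB.
At 6:1 the overshoot is divided by 6, leaving 2.5 dB above threshold.
So the level is 7 + 2.5 = 9.5 dBV.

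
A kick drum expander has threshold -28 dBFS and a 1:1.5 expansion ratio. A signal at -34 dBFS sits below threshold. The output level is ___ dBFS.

-37 dBFS

Below threshold, a 1:1.5 expander applies gain = (1.5−1)×(T − x) of attenuation.
(1.5−1) × 6 = 3 dB, so output = -34 − 3 = -37 dBFS.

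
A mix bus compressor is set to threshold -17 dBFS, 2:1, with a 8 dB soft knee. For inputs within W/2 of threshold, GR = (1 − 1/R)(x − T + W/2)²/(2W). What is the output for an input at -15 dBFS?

x − T + W/2 = -15 − (-17) + 4 = 6.
GR = (1 − 1/2) × 6² / 16 = 0.5 × 36 / 16 = 1.125 dB.
Output = -15 − 1.125 = -16.125 dBFS.

-16.125 dBFS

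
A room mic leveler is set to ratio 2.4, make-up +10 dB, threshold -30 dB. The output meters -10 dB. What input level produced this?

Remove make-up: -10 − 10 = -20 dB.
The compressed level sits -20 − (-30) = 10 dB over threshold.
Undo the ratio: input overshoot = 10 × 2.4 = 24 dB, giving input = -6 dB.

-6 dB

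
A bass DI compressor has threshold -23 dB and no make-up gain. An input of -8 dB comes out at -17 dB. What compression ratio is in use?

2.5:1

Input overshoot = -8 − (-23) = 15 dB; output overshoot = -17 − (-23) = 6 dB.
Ratio = 15 / 6 = 2.5.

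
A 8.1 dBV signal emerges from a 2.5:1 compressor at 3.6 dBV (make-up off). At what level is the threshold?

0.6 dBV

Gain reduction = 8.1 − 3.6 = 4.5 dB; output overshoot = GR / (R − 1) = 4.5 / 1.5 = 3 dB.
Threshold = output − output overshoot = 3.6 − 3 = 0.6 dBV.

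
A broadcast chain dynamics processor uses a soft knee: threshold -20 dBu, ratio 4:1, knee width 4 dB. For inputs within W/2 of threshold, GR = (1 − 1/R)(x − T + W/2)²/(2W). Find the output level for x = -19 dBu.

-19.84375 dBu

x − T + W/2 = -19 − (-20) + 2 = 3.
GR = (1 − 1/4) × 3² / 8 = 0.75 × 9 / 8 = 0.84375 dB.
Output = -19 − 0.84375 = -19.84375 dBu.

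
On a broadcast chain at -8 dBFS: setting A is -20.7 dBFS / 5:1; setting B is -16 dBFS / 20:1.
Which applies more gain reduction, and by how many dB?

A, by 2.56 dB

A: overshoot 12.7 dB → output overshoot 2.54 dB → GR 10.16 dB.
B: overshoot 8 dB → output overshoot 0.4 dB → GR 7.6 dB.
A reduces 2.56 dB more.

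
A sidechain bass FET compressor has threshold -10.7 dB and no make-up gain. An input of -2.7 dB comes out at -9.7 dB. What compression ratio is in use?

Input overshoot = -2.7 − (-10.7) = 8 dB; output overshoot = -9.7 − (-10.7) = 1 dB.
Ratio = 8 / 1 = 8.

8:1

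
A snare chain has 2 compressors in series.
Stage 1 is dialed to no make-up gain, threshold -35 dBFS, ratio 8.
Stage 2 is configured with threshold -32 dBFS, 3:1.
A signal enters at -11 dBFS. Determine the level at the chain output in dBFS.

-32 dBFS

Stage 1: overshoot 24 dB → 24/8 = 3 dB → -32 dBFS.
Stage 2: below threshold (-32 ≤ -32); passes unchanged; output -32 dBFS.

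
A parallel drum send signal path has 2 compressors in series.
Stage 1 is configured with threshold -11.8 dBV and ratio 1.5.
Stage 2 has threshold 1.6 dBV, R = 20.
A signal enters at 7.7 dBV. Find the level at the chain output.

Stage 1: overshoot 19.5 dB → 19.5/1.5 = 13 dB → 1.2 dBV.
Stage 2: 1.2 dBV is at or below the 1.6 dBV threshold — no compression; output 1.2 dBV.

1.2 dBV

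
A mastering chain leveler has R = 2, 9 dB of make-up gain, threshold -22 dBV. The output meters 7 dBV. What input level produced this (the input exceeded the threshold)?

Before make-up, the level was 7 − 9 = -2 dBV.
Post-compression overshoot = -2 − (-22) = 20 dB.
Input overshoot = R × output overshoot = 40 dB → input = -22 + 40 = 18 dBV.

18 dBV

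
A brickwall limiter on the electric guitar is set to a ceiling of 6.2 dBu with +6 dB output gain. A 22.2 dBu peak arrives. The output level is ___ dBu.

The limiter clamps the peak to its 6.2 dBu ceiling.
Output gain then adds 6 dB: 6.2 + 6 = 12.2 dBu.

12.2 dBu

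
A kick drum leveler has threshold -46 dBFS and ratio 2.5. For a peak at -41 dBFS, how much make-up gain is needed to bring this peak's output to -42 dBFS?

2 dB

Overshoot 5 dB → 5/2.5 = 2 dB after compression, so the compressed level is -46 + 2 = -44 dBFS.
Make-up = target − compressed = -42 − (-44) = 2 dB.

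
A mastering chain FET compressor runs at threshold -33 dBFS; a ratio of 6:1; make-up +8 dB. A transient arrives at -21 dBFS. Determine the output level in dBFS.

-23 dBFS

-21 dBFS sits 12 dB over threshold.
At 6:1 the overshoot is divided by 6, leaving 2 dB above threshold.
That puts the output at -31 dBFS; make-up adds 8 dB, giving -23 dBFS.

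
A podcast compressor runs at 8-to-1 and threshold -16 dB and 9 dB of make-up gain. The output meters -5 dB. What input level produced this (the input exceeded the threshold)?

Before make-up, the level was -5 − 9 = -14 dB.
Post-compression overshoot = -14 − (-16) = 2 dB.
Input overshoot = R × output overshoot = 16 dB → input = -16 + 16 = 0 dB.

0 dB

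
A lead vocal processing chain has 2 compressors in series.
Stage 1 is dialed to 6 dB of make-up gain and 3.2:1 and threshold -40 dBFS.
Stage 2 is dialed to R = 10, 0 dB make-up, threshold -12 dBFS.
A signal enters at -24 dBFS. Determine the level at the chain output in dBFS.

Stage 1: overshoot 16 dB → 16/3.2 = 5 dB → -35 dBFS; +6 dB make-up → -29 dBFS.
Stage 2: -29 dBFS ≤ -12 dBFS, so stage 2 doesn't engage; output -29 dBFS.

-29 dBFS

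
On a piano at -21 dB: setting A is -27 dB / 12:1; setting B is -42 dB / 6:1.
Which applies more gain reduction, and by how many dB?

A: GR = 6 − 6/12 = 5.5 dB.
B: GR = 21 − 21/6 = 17.5 dB.
Difference: 12 dB in favour of B.

B, by 12 dB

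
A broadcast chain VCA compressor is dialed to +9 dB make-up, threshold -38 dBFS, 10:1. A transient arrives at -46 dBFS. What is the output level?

-46 dBFS is 8 dB below the -38 dBFS threshold, so no gain reduction is applied.
Make-up gain adds 9 dB: -46 + 9 = -37 dBFS.

-37 dBFS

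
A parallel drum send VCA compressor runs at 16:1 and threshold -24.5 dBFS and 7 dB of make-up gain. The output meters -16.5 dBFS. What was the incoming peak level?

Stripping the +7 dB make-up gives -23.5 dBFS at the gain stage.
That's 1 dB above the -24.5 dBFS threshold.
Before 16:1 compression the overshoot was 1 × 16 = 16 dB, so input = -24.5 + 16 = -8.5 dBFS.

-8.5 dBFS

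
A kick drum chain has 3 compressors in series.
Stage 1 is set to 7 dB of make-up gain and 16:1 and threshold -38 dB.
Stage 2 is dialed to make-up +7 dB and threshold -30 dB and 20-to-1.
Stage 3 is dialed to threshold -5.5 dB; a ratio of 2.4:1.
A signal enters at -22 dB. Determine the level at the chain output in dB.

-23 dB

Stage 1: 16 dB above -38 dB, reduced 16:1 to 1 dB above → -37 dB; +7 dB make-up → -30 dB.
Stage 2: -30 dB is at or below the -30 dB threshold — no compression; make-up brings it to -23 dB.
Stage 3: below threshold (-23 ≤ -5.5); passes unchanged; output -23 dB.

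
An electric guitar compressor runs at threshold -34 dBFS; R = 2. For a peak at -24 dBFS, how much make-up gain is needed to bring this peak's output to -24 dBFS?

5 dB

Overshoot 10 dB → 10/2 = 5 dB after compression, so the compressed level is -34 + 5 = -29 dBFS.
Make-up = target − compressed = -24 − (-29) = 5 dB.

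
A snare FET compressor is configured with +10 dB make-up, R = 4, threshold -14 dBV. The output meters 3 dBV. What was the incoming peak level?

Before make-up, the level was 3 − 10 = -7 dBV.
That's 7 dB above the -14 dBV threshold.
Input overshoot = R × output overshoot = 28 dB → input = -14 + 28 = 14 dBV.

14 dBV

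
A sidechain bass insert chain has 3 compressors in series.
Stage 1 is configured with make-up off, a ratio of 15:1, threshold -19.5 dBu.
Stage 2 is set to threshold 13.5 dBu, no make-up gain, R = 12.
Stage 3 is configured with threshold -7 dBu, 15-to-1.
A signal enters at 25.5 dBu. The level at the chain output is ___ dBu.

-16.5 dBu

Stage 1: 45 dB above -19.5 dBu, reduced 15:1 to 3 dB above → -16.5 dBu.
Stage 2: -16.5 dBu is at or below the 13.5 dBu threshold — no compression; output -16.5 dBu.
Stage 3: -16.5 dBu ≤ -7 dBu, so stage 3 doesn't engage; output -16.5 dBu.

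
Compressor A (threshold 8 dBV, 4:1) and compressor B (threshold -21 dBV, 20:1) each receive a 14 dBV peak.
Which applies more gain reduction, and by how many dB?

A: GR = 6 − 6/4 = 4.5 dB.
B: GR = 35 − 35/20 = 33.25 dB.
B applies 28.75 dB more gain reduction.

B, by 28.75 dB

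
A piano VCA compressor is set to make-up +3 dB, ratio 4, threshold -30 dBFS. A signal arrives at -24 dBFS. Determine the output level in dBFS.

Overshoot: -24 − (-30) = 6 dB.
At 4:1 the overshoot is divided by 4, leaving 1.5 dB above threshold.
Output = -30 + 1.5 = -28.5 dBFS; make-up adds 3 dB, giving -25.5 dBFS.

-25.5 dBFS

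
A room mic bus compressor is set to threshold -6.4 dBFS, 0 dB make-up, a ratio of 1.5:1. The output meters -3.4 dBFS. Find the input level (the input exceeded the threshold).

-1.9 dBFS

That's 3 dB above the -6.4 dBFS threshold.
Undo the ratio: input overshoot = 3 × 1.5 = 4.5 dB, giving input = -1.9 dBFS.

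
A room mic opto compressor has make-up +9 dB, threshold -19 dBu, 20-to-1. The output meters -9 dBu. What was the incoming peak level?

Stripping the +9 dB make-up gives -18 dBu at the gain stage.
The compressed level sits -18 − (-19) = 1 dB over threshold.
Before 20:1 compression the overshoot was 1 × 20 = 20 dB, so input = -19 + 20 = 1 dBu.

1 dBu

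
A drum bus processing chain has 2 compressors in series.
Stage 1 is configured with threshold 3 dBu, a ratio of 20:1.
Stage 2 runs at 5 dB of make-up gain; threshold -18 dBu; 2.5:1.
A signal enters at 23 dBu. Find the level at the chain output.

Stage 1: 23 dBu is 20 dB over 3 dBu; at 20:1 that becomes 1 dB over, giving 4 dBu.
Stage 2: overshoot 22 dB → 22/2.5 = 8.8 dB → -9.2 dBu; +5 dB make-up → -4.2 dBu.

-4.2 dBu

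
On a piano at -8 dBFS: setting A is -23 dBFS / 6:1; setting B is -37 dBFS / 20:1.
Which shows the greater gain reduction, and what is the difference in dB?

B, by 15.05 dB

A: overshoot 15 dB → output overshoot 2.5 dB → GR 12.5 dB.
B: overshoot 29 dB → output overshoot 1.45 dB → GR 27.55 dB.
Difference: 15.05 dB in favour of B.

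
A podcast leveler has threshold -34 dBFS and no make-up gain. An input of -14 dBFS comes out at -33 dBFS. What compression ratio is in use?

Input overshoot = -14 − (-34) = 20 dB; output overshoot = -33 − (-34) = 1 dB.
Ratio = 20 / 1 = 20.

20:1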